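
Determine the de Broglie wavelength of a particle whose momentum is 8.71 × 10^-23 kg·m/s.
7.61 × 10^-12 m

Using the de Broglie relation λ = h/p:

λ = h/p
λ = (6.626 × 10^-34 J·s) / (8.71 × 10^-23 kg·m/s)
λ = 7.61 × 10^-12 m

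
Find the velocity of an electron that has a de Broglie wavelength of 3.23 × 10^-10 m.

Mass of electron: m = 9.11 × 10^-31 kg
2.25 × 10^6 m/s

From the de Broglie relation λ = h/(mv), we solve for v:

v = h/(mλ)
v = (6.626 × 10^-34 J·s) / (9.11 × 10^-31 kg × 3.23 × 10^-10 m)
v = 2.25 × 10^6 m/s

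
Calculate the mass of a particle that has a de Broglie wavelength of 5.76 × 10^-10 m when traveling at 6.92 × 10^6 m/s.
1.66 × 10^-31 kg

From the de Broglie relation λ = h/(mv), we solve for m:

m = h/(λv)
m = (6.626 × 10^-34 J·s) / (5.76 × 10^-10 m × 6.92 × 10^6 m/s)
m = 1.66 × 10^-31 kg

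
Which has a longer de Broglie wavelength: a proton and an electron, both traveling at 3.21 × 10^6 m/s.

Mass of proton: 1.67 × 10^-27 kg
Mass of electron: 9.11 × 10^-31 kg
The electron has the longer wavelength.

Using λ = h/(mv), since both particles have the same velocity, the wavelength depends only on mass.

For proton: λ₁ = h/(m₁v) = 1.24 × 10^-13 m
For electron: λ₂ = h/(m₂v) = 2.27 × 10^-10 m

Since λ ∝ 1/m at constant velocity, the lighter particle has the longer wavelength.

The electron has the longer de Broglie wavelength.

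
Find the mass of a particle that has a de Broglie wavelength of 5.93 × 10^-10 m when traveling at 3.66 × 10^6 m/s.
3.05 × 10^-31 kg

From the de Broglie relation λ = h/(mv), we solve for m:

m = h/(λv)
m = (6.626 × 10^-34 J·s) / (5.93 × 10^-10 m × 3.66 × 10^6 m/s)
m = 3.05 × 10^-31 kg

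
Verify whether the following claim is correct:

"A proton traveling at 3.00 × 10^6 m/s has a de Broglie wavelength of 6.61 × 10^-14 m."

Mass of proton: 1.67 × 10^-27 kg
False

The claim is incorrect.

Using λ = h/(mv):
λ = (6.626 × 10^-34 J·s) / (1.67 × 10^-27 kg × 3.00 × 10^6 m/s)
λ = 1.32 × 10^-13 m

The actual wavelength differs from the claimed 6.61 × 10^-14 m.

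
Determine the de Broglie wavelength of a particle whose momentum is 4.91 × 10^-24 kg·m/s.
1.35 × 10^-10 m

Using the de Broglie relation λ = h/p:

λ = h/p
λ = (6.626 × 10^-34 J·s) / (4.91 × 10^-24 kg·m/s)
λ = 1.35 × 10^-10 m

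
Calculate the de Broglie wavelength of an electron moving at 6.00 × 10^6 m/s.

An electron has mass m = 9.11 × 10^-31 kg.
1.21 × 10^-10 m

Using the de Broglie relation λ = h/(mv):

λ = h/(mv)
λ = (6.626 × 10^-34 J·s) / (9.11 × 10^-31 kg × 6.00 × 10^6 m/s)
λ = 1.21 × 10^-10 m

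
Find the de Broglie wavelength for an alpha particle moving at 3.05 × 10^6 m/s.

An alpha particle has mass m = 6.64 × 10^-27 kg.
3.27 × 10^-14 m

Using the de Broglie relation λ = h/(mv):

λ = h/(mv)
λ = (6.626 × 10^-34 J·s) / (6.64 × 10^-27 kg × 3.05 × 10^6 m/s)
λ = 3.27 × 10^-14 m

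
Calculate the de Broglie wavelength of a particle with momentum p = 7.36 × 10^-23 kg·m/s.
9.00 × 10^-12 m

Using the de Broglie relation λ = h/p:

λ = h/p
λ = (6.626 × 10^-34 J·s) / (7.36 × 10^-23 kg·m/s)
λ = 9.00 × 10^-12 m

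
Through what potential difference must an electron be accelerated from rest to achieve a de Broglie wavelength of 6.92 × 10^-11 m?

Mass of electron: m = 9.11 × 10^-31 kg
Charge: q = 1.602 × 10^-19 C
314 V

From λ = h/√(2mqV), we solve for V:

λ² = h²/(2mqV)
V = h²/(2mqλ²)
V = (6.626 × 10^-34 J·s)² / (2 × 9.11 × 10^-31 kg × 1.602 × 10^-19 C × (6.92 × 10^-11 m)²)
V = 314 V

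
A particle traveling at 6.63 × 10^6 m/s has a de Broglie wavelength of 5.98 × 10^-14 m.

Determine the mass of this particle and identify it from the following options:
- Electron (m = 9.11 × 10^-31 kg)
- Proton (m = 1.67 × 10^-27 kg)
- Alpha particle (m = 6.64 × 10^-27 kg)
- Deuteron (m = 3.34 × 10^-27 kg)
The particle is a proton.

From λ = h/(mv), solve for mass:

m = h/(λv)
m = (6.626 × 10^-34 J·s) / (5.98 × 10^-14 m × 6.63 × 10^6 m/s)
m = 1.67 × 10^-27 kg

Comparing with the listed masses, this is closest to a proton.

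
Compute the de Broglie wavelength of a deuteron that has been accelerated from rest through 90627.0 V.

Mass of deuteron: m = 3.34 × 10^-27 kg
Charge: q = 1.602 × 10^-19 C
6.73 × 10^-14 m

When a particle is accelerated through voltage V, it gains kinetic energy KE = qV.

The de Broglie wavelength is then λ = h/√(2mqV):

λ = h/√(2mqV)
λ = (6.626 × 10^-34 J·s) / √(2 × 3.34 × 10^-27 kg × 1.602 × 10^-19 C × 90627.0 V)
λ = 6.73 × 10^-14 m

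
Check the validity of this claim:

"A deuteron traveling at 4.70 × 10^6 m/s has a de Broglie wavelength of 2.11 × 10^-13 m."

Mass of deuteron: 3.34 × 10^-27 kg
False

The claim is incorrect.

Using λ = h/(mv):
λ = (6.626 × 10^-34 J·s) / (3.34 × 10^-27 kg × 4.70 × 10^6 m/s)
λ = 4.22 × 10^-14 m

The actual wavelength differs from the claimed 2.11 × 10^-13 m.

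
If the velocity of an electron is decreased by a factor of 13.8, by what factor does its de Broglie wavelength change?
The wavelength increases by a factor of 13.8.

From λ = h/(mv), the wavelength is inversely proportional to velocity:

λ ∝ 1/v

If v → v/13.8, then λ → 13.8λ

When velocity is decreased by a factor of 13.8, the wavelength increases by a factor of 13.8.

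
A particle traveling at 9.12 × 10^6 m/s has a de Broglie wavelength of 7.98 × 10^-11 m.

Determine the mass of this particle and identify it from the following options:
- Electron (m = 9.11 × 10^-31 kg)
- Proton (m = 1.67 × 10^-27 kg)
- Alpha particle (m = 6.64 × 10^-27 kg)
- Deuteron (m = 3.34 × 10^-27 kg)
The particle is an electron.

From λ = h/(mv), solve for mass:

m = h/(λv)
m = (6.626 × 10^-34 J·s) / (7.98 × 10^-11 m × 9.12 × 10^6 m/s)
m = 9.10 × 10^-31 kg

Comparing with the listed masses, this is closest to an electron.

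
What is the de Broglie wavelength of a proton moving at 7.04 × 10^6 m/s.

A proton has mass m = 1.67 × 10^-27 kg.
5.64 × 10^-14 m

Using the de Broglie relation λ = h/(mv):

λ = h/(mv)
λ = (6.626 × 10^-34 J·s) / (1.67 × 10^-27 kg × 7.04 × 10^6 m/s)
λ = 5.64 × 10^-14 m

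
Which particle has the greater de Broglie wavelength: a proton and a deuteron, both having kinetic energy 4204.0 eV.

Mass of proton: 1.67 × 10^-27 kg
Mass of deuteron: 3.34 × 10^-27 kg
The proton has the longer wavelength.

Using λ = h/√(2mKE):

For proton: λ₁ = h/√(2m₁KE) = 4.42 × 10^-13 m
For deuteron: λ₂ = h/√(2m₂KE) = 3.12 × 10^-13 m

Since λ ∝ 1/√m at constant kinetic energy, the lighter particle has the longer wavelength.

The proton has the longer de Broglie wavelength.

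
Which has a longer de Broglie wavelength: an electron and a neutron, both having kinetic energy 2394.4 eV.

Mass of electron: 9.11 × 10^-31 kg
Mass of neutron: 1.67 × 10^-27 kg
The electron has the longer wavelength.

Using λ = h/√(2mKE):

For electron: λ₁ = h/√(2m₁KE) = 2.51 × 10^-11 m
For neutron: λ₂ = h/√(2m₂KE) = 5.85 × 10^-13 m

Since λ ∝ 1/√m at constant kinetic energy, the lighter particle has the longer wavelength.

The electron has the longer de Broglie wavelength.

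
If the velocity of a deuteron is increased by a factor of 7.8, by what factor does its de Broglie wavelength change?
The wavelength decreases by a factor of 7.8.

From λ = h/(mv), the wavelength is inversely proportional to velocity:

λ ∝ 1/v

If v → 7.8v, then λ → λ/7.8

When velocity is increased by a factor of 7.8, the wavelength decreases by a factor of 7.8.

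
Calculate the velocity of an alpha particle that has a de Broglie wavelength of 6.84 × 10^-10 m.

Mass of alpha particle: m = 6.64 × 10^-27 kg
1.46 × 10^2 m/s

From the de Broglie relation λ = h/(mv), we solve for v:

v = h/(mλ)
v = (6.626 × 10^-34 J·s) / (6.64 × 10^-27 kg × 6.84 × 10^-10 m)
v = 1.46 × 10^2 m/s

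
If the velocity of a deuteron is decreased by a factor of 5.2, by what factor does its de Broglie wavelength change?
The wavelength increases by a factor of 5.2.

From λ = h/(mv), the wavelength is inversely proportional to velocity:

λ ∝ 1/v

If v → v/5.2, then λ → 5.2λ

When velocity is decreased by a factor of 5.2, the wavelength increases by a factor of 5.2.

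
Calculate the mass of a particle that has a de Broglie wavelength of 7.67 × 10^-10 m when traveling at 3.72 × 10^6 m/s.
2.32 × 10^-31 kg

From the de Broglie relation λ = h/(mv), we solve for m:

m = h/(λv)
m = (6.626 × 10^-34 J·s) / (7.67 × 10^-10 m × 3.72 × 10^6 m/s)
m = 2.32 × 10^-31 kg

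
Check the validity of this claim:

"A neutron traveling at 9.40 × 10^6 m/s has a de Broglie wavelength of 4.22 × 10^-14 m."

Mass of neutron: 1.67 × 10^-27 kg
True

The claim is correct.

Using λ = h/(mv):
λ = (6.626 × 10^-34 J·s) / (1.67 × 10^-27 kg × 9.40 × 10^6 m/s)
λ = 4.22 × 10^-14 m

This matches the claimed value.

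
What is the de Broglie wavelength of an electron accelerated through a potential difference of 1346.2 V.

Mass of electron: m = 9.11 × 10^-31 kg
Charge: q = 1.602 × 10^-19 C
3.34 × 10^-11 m

When a particle is accelerated through voltage V, it gains kinetic energy KE = qV.

The de Broglie wavelength is then λ = h/√(2mqV):

λ = h/√(2mqV)
λ = (6.626 × 10^-34 J·s) / √(2 × 9.11 × 10^-31 kg × 1.602 × 10^-19 C × 1346.2 V)
λ = 3.34 × 10^-11 m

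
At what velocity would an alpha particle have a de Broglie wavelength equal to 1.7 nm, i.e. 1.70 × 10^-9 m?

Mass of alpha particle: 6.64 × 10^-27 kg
5.87 × 10^1 m/s

From λ = h/(mv), solve for v:

v = h/(mλ)
v = (6.626 × 10^-34 J·s) / (6.64 × 10^-27 kg × 1.70 × 10^-9 m)
v = 5.87 × 10^1 m/s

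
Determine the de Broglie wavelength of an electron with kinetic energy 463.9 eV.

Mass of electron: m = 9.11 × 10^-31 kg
5.69 × 10^-11 m

Using λ = h/√(2mKE):

First convert KE to Joules: KE = 463.9 eV = 7.432 × 10^-17 J

λ = h/√(2mKE)
λ = (6.626 × 10^-34 J·s) / √(2 × 9.11 × 10^-31 kg × 7.432 × 10^-17 J)
λ = 5.69 × 10^-11 m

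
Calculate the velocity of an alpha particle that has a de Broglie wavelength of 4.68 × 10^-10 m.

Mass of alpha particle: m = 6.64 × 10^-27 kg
2.13 × 10^2 m/s

From the de Broglie relation λ = h/(mv), we solve for v:

v = h/(mλ)
v = (6.626 × 10^-34 J·s) / (6.64 × 10^-27 kg × 4.68 × 10^-10 m)
v = 2.13 × 10^2 m/s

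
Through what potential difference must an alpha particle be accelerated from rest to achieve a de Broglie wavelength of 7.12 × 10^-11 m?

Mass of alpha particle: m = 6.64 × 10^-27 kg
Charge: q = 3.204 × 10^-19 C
2.04 × 10^-2 V

From λ = h/√(2mqV), we solve for V:

λ² = h²/(2mqV)
V = h²/(2mqλ²)
V = (6.626 × 10^-34 J·s)² / (2 × 6.64 × 10^-27 kg × 3.204 × 10^-19 C × (7.12 × 10^-11 m)²)
V = 2.04 × 10^-2 V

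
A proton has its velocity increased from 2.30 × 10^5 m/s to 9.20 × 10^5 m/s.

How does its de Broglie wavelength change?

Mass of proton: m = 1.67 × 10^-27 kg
The wavelength decreases by a factor of 4.

Using λ = h/(mv):

Initial wavelength: λ₁ = h/(mv₁) = 1.73 × 10^-12 m
Final wavelength: λ₂ = h/(mv₂) = 4.31 × 10^-13 m

Since λ ∝ 1/v, when velocity increases by a factor of 4, the wavelength decreases by a factor of 4.

λ₂/λ₁ = v₁/v₂ = 1/4

The wavelength decreases by a factor of 4.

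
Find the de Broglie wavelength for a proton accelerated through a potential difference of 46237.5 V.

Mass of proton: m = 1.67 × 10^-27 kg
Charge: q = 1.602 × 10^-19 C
1.33 × 10^-13 m

When a particle is accelerated through voltage V, it gains kinetic energy KE = qV.

The de Broglie wavelength is then λ = h/√(2mqV):

λ = h/√(2mqV)
λ = (6.626 × 10^-34 J·s) / √(2 × 1.67 × 10^-27 kg × 1.602 × 10^-19 C × 46237.5 V)
λ = 1.33 × 10^-13 m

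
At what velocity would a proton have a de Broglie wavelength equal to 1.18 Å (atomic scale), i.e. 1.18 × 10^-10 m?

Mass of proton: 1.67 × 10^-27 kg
3.36 × 10^3 m/s

From λ = h/(mv), solve for v:

v = h/(mλ)
v = (6.626 × 10^-34 J·s) / (1.67 × 10^-27 kg × 1.18 × 10^-10 m)
v = 3.36 × 10^3 m/s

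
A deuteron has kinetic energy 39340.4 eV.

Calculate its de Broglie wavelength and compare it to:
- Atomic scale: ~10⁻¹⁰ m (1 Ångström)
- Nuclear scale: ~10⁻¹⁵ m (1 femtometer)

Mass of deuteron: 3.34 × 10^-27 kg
λ = 1.02 × 10^-13 m, which is between nuclear and atomic scales.

Using λ = h/√(2mKE):

KE = 39340.4 eV = 6.303 × 10^-15 J

λ = h/√(2mKE)
λ = (6.626 × 10^-34 J·s) / √(2 × 3.34 × 10^-27 kg × 6.303 × 10^-15 J)
λ = 1.02 × 10^-13 m

Comparison:
- Atomic scale (10⁻¹⁰ m): λ is 0.001× this size
- Nuclear scale (10⁻¹⁵ m): λ is 1e+02× this size

The wavelength is between nuclear and atomic scales.

This wavelength is appropriate for probing atomic structure but too large for nuclear physics experiments.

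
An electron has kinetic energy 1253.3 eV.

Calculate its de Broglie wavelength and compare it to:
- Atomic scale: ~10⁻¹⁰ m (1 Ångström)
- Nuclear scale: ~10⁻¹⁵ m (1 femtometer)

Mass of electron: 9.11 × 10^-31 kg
λ = 3.46 × 10^-11 m, which is between nuclear and atomic scales.

Using λ = h/√(2mKE):

KE = 1253.3 eV = 2.008 × 10^-16 J

λ = h/√(2mKE)
λ = (6.626 × 10^-34 J·s) / √(2 × 9.11 × 10^-31 kg × 2.008 × 10^-16 J)
λ = 3.46 × 10^-11 m

Comparison:
- Atomic scale (10⁻¹⁰ m): λ is 0.35× this size
- Nuclear scale (10⁻¹⁵ m): λ is 3.5e+04× this size

The wavelength is between nuclear and atomic scales.

This wavelength is appropriate for probing atomic structure but too large for nuclear physics experiments.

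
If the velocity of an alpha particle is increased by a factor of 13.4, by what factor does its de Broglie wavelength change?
The wavelength decreases by a factor of 13.4.

From λ = h/(mv), the wavelength is inversely proportional to velocity:

λ ∝ 1/v

If v → 13.4v, then λ → λ/13.4

When velocity is increased by a factor of 13.4, the wavelength decreases by a factor of 13.4.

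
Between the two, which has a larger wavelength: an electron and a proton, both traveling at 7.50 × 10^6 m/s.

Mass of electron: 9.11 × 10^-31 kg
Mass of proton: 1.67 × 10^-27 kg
The electron has the longer wavelength.

Using λ = h/(mv), since both particles have the same velocity, the wavelength depends only on mass.

For electron: λ₁ = h/(m₁v) = 9.70 × 10^-11 m
For proton: λ₂ = h/(m₂v) = 5.29 × 10^-14 m

Since λ ∝ 1/m at constant velocity, the lighter particle has the longer wavelength.

The electron has the longer de Broglie wavelength.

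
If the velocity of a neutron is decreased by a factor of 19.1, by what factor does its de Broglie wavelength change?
The wavelength increases by a factor of 19.1.

From λ = h/(mv), the wavelength is inversely proportional to velocity:

λ ∝ 1/v

If v → v/19.1, then λ → 19.1λ

When velocity is decreased by a factor of 19.1, the wavelength increases by a factor of 19.1.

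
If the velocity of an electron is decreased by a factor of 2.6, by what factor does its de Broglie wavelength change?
The wavelength increases by a factor of 2.6.

From λ = h/(mv), the wavelength is inversely proportional to velocity:

λ ∝ 1/v

If v → v/2.6, then λ → 2.6λ

When velocity is decreased by a factor of 2.6, the wavelength increases by a factor of 2.6.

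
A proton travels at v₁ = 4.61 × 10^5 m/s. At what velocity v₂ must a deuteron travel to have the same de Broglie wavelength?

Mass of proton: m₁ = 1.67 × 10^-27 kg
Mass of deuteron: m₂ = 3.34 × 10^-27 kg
v₂ = 2.30 × 10^5 m/s

For equal de Broglie wavelengths: λ₁ = λ₂

h/(m₁v₁) = h/(m₂v₂)
m₁v₁ = m₂v₂
v₂ = v₁ · (m₁/m₂)

v₂ = 4.61 × 10^5 m/s × (1.67 × 10^-27 kg / 3.34 × 10^-27 kg)
v₂ = 2.30 × 10^5 m/s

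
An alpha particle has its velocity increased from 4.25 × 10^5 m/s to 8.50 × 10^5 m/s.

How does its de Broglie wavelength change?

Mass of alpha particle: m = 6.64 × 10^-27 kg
The wavelength decreases by a factor of 2.

Using λ = h/(mv):

Initial wavelength: λ₁ = h/(mv₁) = 2.35 × 10^-13 m
Final wavelength: λ₂ = h/(mv₂) = 1.17 × 10^-13 m

Since λ ∝ 1/v, when velocity increases by a factor of 2, the wavelength decreases by a factor of 2.

λ₂/λ₁ = v₁/v₂ = 1/2

The wavelength decreases by a factor of 2.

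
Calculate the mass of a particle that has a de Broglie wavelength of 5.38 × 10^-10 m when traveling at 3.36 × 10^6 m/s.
3.67 × 10^-31 kg

From the de Broglie relation λ = h/(mv), we solve for m:

m = h/(λv)
m = (6.626 × 10^-34 J·s) / (5.38 × 10^-10 m × 3.36 × 10^6 m/s)
m = 3.67 × 10^-31 kg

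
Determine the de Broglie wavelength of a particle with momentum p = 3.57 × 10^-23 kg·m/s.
1.86 × 10^-11 m

Using the de Broglie relation λ = h/p:

λ = h/p
λ = (6.626 × 10^-34 J·s) / (3.57 × 10^-23 kg·m/s)
λ = 1.86 × 10^-11 m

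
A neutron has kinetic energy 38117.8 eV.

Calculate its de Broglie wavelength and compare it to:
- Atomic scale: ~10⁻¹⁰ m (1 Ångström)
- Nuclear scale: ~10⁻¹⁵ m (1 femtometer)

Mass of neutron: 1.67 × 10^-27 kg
λ = 1.47 × 10^-13 m, which is between nuclear and atomic scales.

Using λ = h/√(2mKE):

KE = 38117.8 eV = 6.107 × 10^-15 J

λ = h/√(2mKE)
λ = (6.626 × 10^-34 J·s) / √(2 × 1.67 × 10^-27 kg × 6.107 × 10^-15 J)
λ = 1.47 × 10^-13 m

Comparison:
- Atomic scale (10⁻¹⁰ m): λ is 0.0015× this size
- Nuclear scale (10⁻¹⁵ m): λ is 1.5e+02× this size

The wavelength is between nuclear and atomic scales.

This wavelength is appropriate for probing atomic structure but too large for nuclear physics experiments.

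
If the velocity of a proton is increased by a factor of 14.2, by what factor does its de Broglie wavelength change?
The wavelength decreases by a factor of 14.2.

From λ = h/(mv), the wavelength is inversely proportional to velocity:

λ ∝ 1/v

If v → 14.2v, then λ → λ/14.2

When velocity is increased by a factor of 14.2, the wavelength decreases by a factor of 14.2.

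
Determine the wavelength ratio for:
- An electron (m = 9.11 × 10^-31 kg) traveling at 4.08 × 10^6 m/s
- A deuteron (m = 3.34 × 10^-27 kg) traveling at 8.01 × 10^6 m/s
λ₁/λ₂ = 7.20 × 10^3

Using λ = h/(mv):

λ₁ = h/(m₁v₁) = 1.78 × 10^-10 m
λ₂ = h/(m₂v₂) = 2.48 × 10^-14 m

Ratio λ₁/λ₂ = (m₂v₂)/(m₁v₁)
         = (3.34 × 10^-27 kg × 8.01 × 10^6 m/s) / (9.11 × 10^-31 kg × 4.08 × 10^6 m/s)
         = 7.20 × 10^3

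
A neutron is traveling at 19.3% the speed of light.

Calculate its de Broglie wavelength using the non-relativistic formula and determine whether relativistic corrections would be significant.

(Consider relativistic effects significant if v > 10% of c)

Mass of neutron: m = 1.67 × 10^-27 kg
Yes, relativistic corrections are needed.

Using the non-relativistic de Broglie formula λ = h/(mv):

v = 19.3% × c = 5.786 × 10^7 m/s

λ = h/(mv)
λ = (6.626 × 10^-34 J·s) / (1.67 × 10^-27 kg × 5.786 × 10^7 m/s)
λ = 6.86 × 10^-15 m

Since v = 19.3% of c > 10% of c, relativistic corrections ARE significant and the actual wavelength would differ from this non-relativistic estimate.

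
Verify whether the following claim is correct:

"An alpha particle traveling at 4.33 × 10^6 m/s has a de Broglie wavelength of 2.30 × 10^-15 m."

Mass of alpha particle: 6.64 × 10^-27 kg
False

The claim is incorrect.

Using λ = h/(mv):
λ = (6.626 × 10^-34 J·s) / (6.64 × 10^-27 kg × 4.33 × 10^6 m/s)
λ = 2.30 × 10^-14 m

The actual wavelength differs from the claimed 2.30 × 10^-15 m.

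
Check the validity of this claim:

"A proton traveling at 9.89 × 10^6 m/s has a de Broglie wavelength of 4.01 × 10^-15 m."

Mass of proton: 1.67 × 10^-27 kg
False

The claim is incorrect.

Using λ = h/(mv):
λ = (6.626 × 10^-34 J·s) / (1.67 × 10^-27 kg × 9.89 × 10^6 m/s)
λ = 4.01 × 10^-14 m

The actual wavelength differs from the claimed 4.01 × 10^-15 m.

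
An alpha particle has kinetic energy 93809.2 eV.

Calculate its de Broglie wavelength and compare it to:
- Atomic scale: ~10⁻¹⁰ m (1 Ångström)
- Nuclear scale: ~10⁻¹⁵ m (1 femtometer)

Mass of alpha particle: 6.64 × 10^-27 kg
λ = 4.69 × 10^-14 m, which is between nuclear and atomic scales.

Using λ = h/√(2mKE):

KE = 93809.2 eV = 1.503 × 10^-14 J

λ = h/√(2mKE)
λ = (6.626 × 10^-34 J·s) / √(2 × 6.64 × 10^-27 kg × 1.503 × 10^-14 J)
λ = 4.69 × 10^-14 m

Comparison:
- Atomic scale (10⁻¹⁰ m): λ is 0.00047× this size
- Nuclear scale (10⁻¹⁵ m): λ is 47× this size

The wavelength is between nuclear and atomic scales.

This wavelength is appropriate for probing atomic structure but too large for nuclear physics experiments.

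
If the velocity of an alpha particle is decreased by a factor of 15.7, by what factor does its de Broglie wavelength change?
The wavelength increases by a factor of 15.7.

From λ = h/(mv), the wavelength is inversely proportional to velocity:

λ ∝ 1/v

If v → v/15.7, then λ → 15.7λ

When velocity is decreased by a factor of 15.7, the wavelength increases by a factor of 15.7.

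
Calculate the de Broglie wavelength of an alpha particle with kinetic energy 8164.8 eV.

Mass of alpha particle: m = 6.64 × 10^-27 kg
1.59 × 10^-13 m

Using λ = h/√(2mKE):

First convert KE to Joules: KE = 8164.8 eV = 1.308 × 10^-15 J

λ = h/√(2mKE)
λ = (6.626 × 10^-34 J·s) / √(2 × 6.64 × 10^-27 kg × 1.308 × 10^-15 J)
λ = 1.59 × 10^-13 m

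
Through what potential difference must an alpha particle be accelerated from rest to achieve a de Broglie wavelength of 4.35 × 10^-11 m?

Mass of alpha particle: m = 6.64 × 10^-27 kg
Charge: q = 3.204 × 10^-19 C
5.45 × 10^-2 V

From λ = h/√(2mqV), we solve for V:

λ² = h²/(2mqV)
V = h²/(2mqλ²)
V = (6.626 × 10^-34 J·s)² / (2 × 6.64 × 10^-27 kg × 3.204 × 10^-19 C × (4.35 × 10^-11 m)²)
V = 5.45 × 10^-2 V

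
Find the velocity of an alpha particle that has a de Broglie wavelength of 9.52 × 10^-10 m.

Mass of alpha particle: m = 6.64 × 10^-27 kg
1.05 × 10^2 m/s

From the de Broglie relation λ = h/(mv), we solve for v:

v = h/(mλ)
v = (6.626 × 10^-34 J·s) / (6.64 × 10^-27 kg × 9.52 × 10^-10 m)
v = 1.05 × 10^2 m/s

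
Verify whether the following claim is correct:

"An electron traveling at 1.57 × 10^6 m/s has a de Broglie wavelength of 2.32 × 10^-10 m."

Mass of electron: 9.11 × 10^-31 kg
False

The claim is incorrect.

Using λ = h/(mv):
λ = (6.626 × 10^-34 J·s) / (9.11 × 10^-31 kg × 1.57 × 10^6 m/s)
λ = 4.63 × 10^-10 m

The actual wavelength differs from the claimed 2.32 × 10^-10 m.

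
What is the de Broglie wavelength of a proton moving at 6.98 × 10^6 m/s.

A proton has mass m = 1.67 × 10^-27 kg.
5.68 × 10^-14 m

Using the de Broglie relation λ = h/(mv):

λ = h/(mv)
λ = (6.626 × 10^-34 J·s) / (1.67 × 10^-27 kg × 6.98 × 10^6 m/s)
λ = 5.68 × 10^-14 m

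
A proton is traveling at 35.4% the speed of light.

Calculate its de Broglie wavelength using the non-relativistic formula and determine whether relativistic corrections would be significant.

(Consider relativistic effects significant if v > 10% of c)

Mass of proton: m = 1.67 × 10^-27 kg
Yes, relativistic corrections are needed.

Using the non-relativistic de Broglie formula λ = h/(mv):

v = 35.4% × c = 1.061 × 10^8 m/s

λ = h/(mv)
λ = (6.626 × 10^-34 J·s) / (1.67 × 10^-27 kg × 1.061 × 10^8 m/s)
λ = 3.74 × 10^-15 m

Since v = 35.4% of c > 10% of c, relativistic corrections ARE significant and the actual wavelength would differ from this non-relativistic estimate.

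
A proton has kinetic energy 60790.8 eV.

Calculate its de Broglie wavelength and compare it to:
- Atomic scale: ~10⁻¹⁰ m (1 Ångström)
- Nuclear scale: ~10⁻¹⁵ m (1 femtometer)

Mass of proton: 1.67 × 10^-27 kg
λ = 1.16 × 10^-13 m, which is between nuclear and atomic scales.

Using λ = h/√(2mKE):

KE = 60790.8 eV = 9.740 × 10^-15 J

λ = h/√(2mKE)
λ = (6.626 × 10^-34 J·s) / √(2 × 1.67 × 10^-27 kg × 9.740 × 10^-15 J)
λ = 1.16 × 10^-13 m

Comparison:
- Atomic scale (10⁻¹⁰ m): λ is 0.0012× this size
- Nuclear scale (10⁻¹⁵ m): λ is 1.2e+02× this size

The wavelength is between nuclear and atomic scales.

This wavelength is appropriate for probing atomic structure but too large for nuclear physics experiments.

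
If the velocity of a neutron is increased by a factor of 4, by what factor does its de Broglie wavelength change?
The wavelength decreases by a factor of 4.

From λ = h/(mv), the wavelength is inversely proportional to velocity:

λ ∝ 1/v

If v → 4v, then λ → λ/4

When velocity is increased by a factor of 4, the wavelength decreases by a factor of 4.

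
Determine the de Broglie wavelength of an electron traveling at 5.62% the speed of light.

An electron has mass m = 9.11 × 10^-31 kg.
4.32 × 10^-11 m

Using the de Broglie relation λ = h/(mv):

v = 5.62% × c = 1.685 × 10^7 m/s

λ = h/(mv)
λ = (6.626 × 10^-34 J·s) / (9.11 × 10^-31 kg × 1.685 × 10^7 m/s)
λ = 4.32 × 10^-11 m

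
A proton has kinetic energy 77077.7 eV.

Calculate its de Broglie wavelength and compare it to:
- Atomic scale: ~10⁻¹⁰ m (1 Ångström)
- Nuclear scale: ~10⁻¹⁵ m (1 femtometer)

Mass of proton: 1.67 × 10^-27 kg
λ = 1.03 × 10^-13 m, which is between nuclear and atomic scales.

Using λ = h/√(2mKE):

KE = 77077.7 eV = 1.235 × 10^-14 J

λ = h/√(2mKE)
λ = (6.626 × 10^-34 J·s) / √(2 × 1.67 × 10^-27 kg × 1.235 × 10^-14 J)
λ = 1.03 × 10^-13 m

Comparison:
- Atomic scale (10⁻¹⁰ m): λ is 0.001× this size
- Nuclear scale (10⁻¹⁵ m): λ is 1e+02× this size

The wavelength is between nuclear and atomic scales.

This wavelength is appropriate for probing atomic structure but too large for nuclear physics experiments.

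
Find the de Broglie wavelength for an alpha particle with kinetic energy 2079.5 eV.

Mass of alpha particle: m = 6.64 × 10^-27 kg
3.15 × 10^-13 m

Using λ = h/√(2mKE):

First convert KE to Joules: KE = 2079.5 eV = 3.332 × 10^-16 J

λ = h/√(2mKE)
λ = (6.626 × 10^-34 J·s) / √(2 × 6.64 × 10^-27 kg × 3.332 × 10^-16 J)
λ = 3.15 × 10^-13 m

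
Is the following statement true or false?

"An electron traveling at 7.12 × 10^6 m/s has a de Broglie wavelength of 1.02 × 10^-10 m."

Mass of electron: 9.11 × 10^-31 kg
True

The claim is correct.

Using λ = h/(mv):
λ = (6.626 × 10^-34 J·s) / (9.11 × 10^-31 kg × 7.12 × 10^6 m/s)
λ = 1.02 × 10^-10 m

This matches the claimed value.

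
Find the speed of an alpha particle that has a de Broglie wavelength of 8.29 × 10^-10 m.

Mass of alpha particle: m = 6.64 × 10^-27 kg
1.20 × 10^2 m/s

From the de Broglie relation λ = h/(mv), we solve for v:

v = h/(mλ)
v = (6.626 × 10^-34 J·s) / (6.64 × 10^-27 kg × 8.29 × 10^-10 m)
v = 1.20 × 10^2 m/s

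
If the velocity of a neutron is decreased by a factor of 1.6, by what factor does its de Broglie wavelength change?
The wavelength increases by a factor of 1.6.

From λ = h/(mv), the wavelength is inversely proportional to velocity:

λ ∝ 1/v

If v → v/1.6, then λ → 1.6λ

When velocity is decreased by a factor of 1.6, the wavelength increases by a factor of 1.6.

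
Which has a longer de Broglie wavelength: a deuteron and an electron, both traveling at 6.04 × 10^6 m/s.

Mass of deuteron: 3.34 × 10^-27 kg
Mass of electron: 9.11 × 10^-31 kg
The electron has the longer wavelength.

Using λ = h/(mv), since both particles have the same velocity, the wavelength depends only on mass.

For deuteron: λ₁ = h/(m₁v) = 3.28 × 10^-14 m
For electron: λ₂ = h/(m₂v) = 1.20 × 10^-10 m

Since λ ∝ 1/m at constant velocity, the lighter particle has the longer wavelength.

The electron has the longer de Broglie wavelength.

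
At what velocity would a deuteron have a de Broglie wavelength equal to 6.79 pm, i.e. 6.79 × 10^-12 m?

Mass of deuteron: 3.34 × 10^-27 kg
2.92 × 10^4 m/s

From λ = h/(mv), solve for v:

v = h/(mλ)
v = (6.626 × 10^-34 J·s) / (3.34 × 10^-27 kg × 6.79 × 10^-12 m)
v = 2.92 × 10^4 m/s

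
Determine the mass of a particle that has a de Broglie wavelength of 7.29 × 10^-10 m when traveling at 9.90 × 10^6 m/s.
9.18 × 10^-32 kg

From the de Broglie relation λ = h/(mv), we solve for m:

m = h/(λv)
m = (6.626 × 10^-34 J·s) / (7.29 × 10^-10 m × 9.90 × 10^6 m/s)
m = 9.18 × 10^-32 kg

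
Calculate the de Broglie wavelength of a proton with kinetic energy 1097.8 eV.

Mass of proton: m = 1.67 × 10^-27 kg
8.64 × 10^-13 m

Using λ = h/√(2mKE):

First convert KE to Joules: KE = 1097.8 eV = 1.759 × 10^-16 J

λ = h/√(2mKE)
λ = (6.626 × 10^-34 J·s) / √(2 × 1.67 × 10^-27 kg × 1.759 × 10^-16 J)
λ = 8.64 × 10^-13 m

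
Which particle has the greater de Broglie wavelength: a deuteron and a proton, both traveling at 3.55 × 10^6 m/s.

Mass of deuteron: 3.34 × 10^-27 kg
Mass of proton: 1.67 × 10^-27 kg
The proton has the longer wavelength.

Using λ = h/(mv), since both particles have the same velocity, the wavelength depends only on mass.

For deuteron: λ₁ = h/(m₁v) = 5.59 × 10^-14 m
For proton: λ₂ = h/(m₂v) = 1.12 × 10^-13 m

Since λ ∝ 1/m at constant velocity, the lighter particle has the longer wavelength.

The proton has the longer de Broglie wavelength.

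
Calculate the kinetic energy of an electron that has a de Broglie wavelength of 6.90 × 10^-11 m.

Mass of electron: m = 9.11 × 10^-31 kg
5.06 × 10^-17 J (or 316 eV)

From λ = h/√(2mKE), we solve for KE:

λ² = h²/(2mKE)
KE = h²/(2mλ²)
KE = (6.626 × 10^-34 J·s)² / (2 × 9.11 × 10^-31 kg × (6.90 × 10^-11 m)²)
KE = 5.06 × 10^-17 J
KE = 316 eV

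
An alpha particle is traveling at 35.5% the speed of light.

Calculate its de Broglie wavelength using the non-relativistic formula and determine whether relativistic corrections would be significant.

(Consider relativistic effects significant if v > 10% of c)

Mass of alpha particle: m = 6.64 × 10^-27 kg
Yes, relativistic corrections are needed.

Using the non-relativistic de Broglie formula λ = h/(mv):

v = 35.5% × c = 1.064 × 10^8 m/s

λ = h/(mv)
λ = (6.626 × 10^-34 J·s) / (6.64 × 10^-27 kg × 1.064 × 10^8 m/s)
λ = 9.38 × 10^-16 m

Since v = 35.5% of c > 10% of c, relativistic corrections ARE significant and the actual wavelength would differ from this non-relativistic estimate.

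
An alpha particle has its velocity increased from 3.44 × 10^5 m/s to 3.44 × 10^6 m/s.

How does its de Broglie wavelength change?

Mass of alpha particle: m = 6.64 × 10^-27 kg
The wavelength decreases by a factor of 10.

Using λ = h/(mv):

Initial wavelength: λ₁ = h/(mv₁) = 2.90 × 10^-13 m
Final wavelength: λ₂ = h/(mv₂) = 2.90 × 10^-14 m

Since λ ∝ 1/v, when velocity increases by a factor of 10, the wavelength decreases by a factor of 10.

λ₂/λ₁ = v₁/v₂ = 1/10

The wavelength decreases by a factor of 10.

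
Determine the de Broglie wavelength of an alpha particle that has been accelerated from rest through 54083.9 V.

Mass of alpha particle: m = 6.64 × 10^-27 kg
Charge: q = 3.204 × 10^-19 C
4.37 × 10^-14 m

When a particle is accelerated through voltage V, it gains kinetic energy KE = qV.

The de Broglie wavelength is then λ = h/√(2mqV):

λ = h/√(2mqV)
λ = (6.626 × 10^-34 J·s) / √(2 × 6.64 × 10^-27 kg × 3.204 × 10^-19 C × 54083.9 V)
λ = 4.37 × 10^-14 m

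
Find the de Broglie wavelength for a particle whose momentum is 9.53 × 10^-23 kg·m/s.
6.95 × 10^-12 m

Using the de Broglie relation λ = h/p:

λ = h/p
λ = (6.626 × 10^-34 J·s) / (9.53 × 10^-23 kg·m/s)
λ = 6.95 × 10^-12 m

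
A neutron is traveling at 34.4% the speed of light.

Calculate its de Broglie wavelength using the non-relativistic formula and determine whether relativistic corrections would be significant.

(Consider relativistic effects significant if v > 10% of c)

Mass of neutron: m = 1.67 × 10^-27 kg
Yes, relativistic corrections are needed.

Using the non-relativistic de Broglie formula λ = h/(mv):

v = 34.4% × c = 1.031 × 10^8 m/s

λ = h/(mv)
λ = (6.626 × 10^-34 J·s) / (1.67 × 10^-27 kg × 1.031 × 10^8 m/s)
λ = 3.85 × 10^-15 m

Since v = 34.4% of c > 10% of c, relativistic corrections ARE significant and the actual wavelength would differ from this non-relativistic estimate.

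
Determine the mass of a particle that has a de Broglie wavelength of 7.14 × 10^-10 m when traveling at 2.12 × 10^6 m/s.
4.38 × 10^-31 kg

From the de Broglie relation λ = h/(mv), we solve for m:

m = h/(λv)
m = (6.626 × 10^-34 J·s) / (7.14 × 10^-10 m × 2.12 × 10^6 m/s)
m = 4.38 × 10^-31 kg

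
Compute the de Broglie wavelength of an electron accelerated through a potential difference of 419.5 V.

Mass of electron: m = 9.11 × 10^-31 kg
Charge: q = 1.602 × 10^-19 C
5.99 × 10^-11 m

When a particle is accelerated through voltage V, it gains kinetic energy KE = qV.

The de Broglie wavelength is then λ = h/√(2mqV):

λ = h/√(2mqV)
λ = (6.626 × 10^-34 J·s) / √(2 × 9.11 × 10^-31 kg × 1.602 × 10^-19 C × 419.5 V)
λ = 5.99 × 10^-11 m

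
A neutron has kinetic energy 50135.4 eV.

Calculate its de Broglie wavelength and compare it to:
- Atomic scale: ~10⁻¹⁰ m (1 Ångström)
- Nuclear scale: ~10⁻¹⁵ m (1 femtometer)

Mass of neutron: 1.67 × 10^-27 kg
λ = 1.28 × 10^-13 m, which is between nuclear and atomic scales.

Using λ = h/√(2mKE):

KE = 50135.4 eV = 8.033 × 10^-15 J

λ = h/√(2mKE)
λ = (6.626 × 10^-34 J·s) / √(2 × 1.67 × 10^-27 kg × 8.033 × 10^-15 J)
λ = 1.28 × 10^-13 m

Comparison:
- Atomic scale (10⁻¹⁰ m): λ is 0.0013× this size
- Nuclear scale (10⁻¹⁵ m): λ is 1.3e+02× this size

The wavelength is between nuclear and atomic scales.

This wavelength is appropriate for probing atomic structure but too large for nuclear physics experiments.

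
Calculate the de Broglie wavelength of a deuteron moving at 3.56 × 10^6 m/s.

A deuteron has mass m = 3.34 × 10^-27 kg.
5.57 × 10^-14 m

Using the de Broglie relation λ = h/(mv):

λ = h/(mv)
λ = (6.626 × 10^-34 J·s) / (3.34 × 10^-27 kg × 3.56 × 10^6 m/s)
λ = 5.57 × 10^-14 m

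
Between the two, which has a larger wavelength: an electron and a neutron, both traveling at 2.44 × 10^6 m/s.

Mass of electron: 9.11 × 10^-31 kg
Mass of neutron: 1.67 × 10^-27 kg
The electron has the longer wavelength.

Using λ = h/(mv), since both particles have the same velocity, the wavelength depends only on mass.

For electron: λ₁ = h/(m₁v) = 2.98 × 10^-10 m
For neutron: λ₂ = h/(m₂v) = 1.63 × 10^-13 m

Since λ ∝ 1/m at constant velocity, the lighter particle has the longer wavelength.

The electron has the longer de Broglie wavelength.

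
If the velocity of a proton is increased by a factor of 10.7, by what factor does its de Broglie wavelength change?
The wavelength decreases by a factor of 10.7.

From λ = h/(mv), the wavelength is inversely proportional to velocity:

λ ∝ 1/v

If v → 10.7v, then λ → λ/10.7

When velocity is increased by a factor of 10.7, the wavelength decreases by a factor of 10.7.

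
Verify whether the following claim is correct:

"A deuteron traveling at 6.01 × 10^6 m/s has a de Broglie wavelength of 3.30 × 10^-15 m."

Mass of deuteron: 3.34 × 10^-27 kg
False

The claim is incorrect.

Using λ = h/(mv):
λ = (6.626 × 10^-34 J·s) / (3.34 × 10^-27 kg × 6.01 × 10^6 m/s)
λ = 3.30 × 10^-14 m

The actual wavelength differs from the claimed 3.30 × 10^-15 m.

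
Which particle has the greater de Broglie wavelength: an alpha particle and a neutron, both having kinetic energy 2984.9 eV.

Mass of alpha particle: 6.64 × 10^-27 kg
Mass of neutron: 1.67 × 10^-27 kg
The neutron has the longer wavelength.

Using λ = h/√(2mKE):

For alpha particle: λ₁ = h/√(2m₁KE) = 2.63 × 10^-13 m
For neutron: λ₂ = h/√(2m₂KE) = 5.24 × 10^-13 m

Since λ ∝ 1/√m at constant kinetic energy, the lighter particle has the longer wavelength.

The neutron has the longer de Broglie wavelength.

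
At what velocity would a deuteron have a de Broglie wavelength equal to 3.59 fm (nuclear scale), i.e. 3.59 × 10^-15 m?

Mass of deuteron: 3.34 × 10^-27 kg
5.53 × 10^7 m/s

From λ = h/(mv), solve for v:

v = h/(mλ)
v = (6.626 × 10^-34 J·s) / (3.34 × 10^-27 kg × 3.59 × 10^-15 m)
v = 5.53 × 10^7 m/s

Note: This velocity is 18.4% of the speed of light, so relativistic corrections would be needed for a more accurate calculation.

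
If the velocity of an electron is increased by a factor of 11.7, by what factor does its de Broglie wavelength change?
The wavelength decreases by a factor of 11.7.

From λ = h/(mv), the wavelength is inversely proportional to velocity:

λ ∝ 1/v

If v → 11.7v, then λ → λ/11.7

When velocity is increased by a factor of 11.7, the wavelength decreases by a factor of 11.7.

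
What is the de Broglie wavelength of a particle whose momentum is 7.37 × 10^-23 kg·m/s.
8.99 × 10^-12 m

Using the de Broglie relation λ = h/p:

λ = h/p
λ = (6.626 × 10^-34 J·s) / (7.37 × 10^-23 kg·m/s)
λ = 8.99 × 10^-12 m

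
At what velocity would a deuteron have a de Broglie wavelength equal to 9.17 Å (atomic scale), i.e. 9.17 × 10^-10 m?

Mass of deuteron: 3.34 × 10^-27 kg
2.16 × 10^2 m/s

From λ = h/(mv), solve for v:

v = h/(mλ)
v = (6.626 × 10^-34 J·s) / (3.34 × 10^-27 kg × 9.17 × 10^-10 m)
v = 2.16 × 10^2 m/s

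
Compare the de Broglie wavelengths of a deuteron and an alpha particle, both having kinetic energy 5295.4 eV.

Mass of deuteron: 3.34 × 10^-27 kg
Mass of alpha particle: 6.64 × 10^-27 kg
The deuteron has the longer wavelength.

Using λ = h/√(2mKE):

For deuteron: λ₁ = h/√(2m₁KE) = 2.78 × 10^-13 m
For alpha particle: λ₂ = h/√(2m₂KE) = 1.97 × 10^-13 m

Since λ ∝ 1/√m at constant kinetic energy, the lighter particle has the longer wavelength.

The deuteron has the longer de Broglie wavelength.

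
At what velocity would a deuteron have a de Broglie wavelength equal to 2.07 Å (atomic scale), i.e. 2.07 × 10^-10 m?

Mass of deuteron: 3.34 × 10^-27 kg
9.58 × 10^2 m/s

From λ = h/(mv), solve for v:

v = h/(mλ)
v = (6.626 × 10^-34 J·s) / (3.34 × 10^-27 kg × 2.07 × 10^-10 m)
v = 9.58 × 10^2 m/s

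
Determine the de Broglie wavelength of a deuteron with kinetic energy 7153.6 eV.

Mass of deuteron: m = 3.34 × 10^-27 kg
2.39 × 10^-13 m

Using λ = h/√(2mKE):

First convert KE to Joules: KE = 7153.6 eV = 1.146 × 10^-15 J

λ = h/√(2mKE)
λ = (6.626 × 10^-34 J·s) / √(2 × 3.34 × 10^-27 kg × 1.146 × 10^-15 J)
λ = 2.39 × 10^-13 m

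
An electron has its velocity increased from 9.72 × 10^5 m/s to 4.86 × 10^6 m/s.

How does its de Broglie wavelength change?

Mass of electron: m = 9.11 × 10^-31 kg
The wavelength decreases by a factor of 5.

Using λ = h/(mv):

Initial wavelength: λ₁ = h/(mv₁) = 7.48 × 10^-10 m
Final wavelength: λ₂ = h/(mv₂) = 1.50 × 10^-10 m

Since λ ∝ 1/v, when velocity increases by a factor of 5, the wavelength decreases by a factor of 5.

λ₂/λ₁ = v₁/v₂ = 1/5

The wavelength decreases by a factor of 5.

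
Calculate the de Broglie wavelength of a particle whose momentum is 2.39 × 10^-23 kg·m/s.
2.77 × 10^-11 m

Using the de Broglie relation λ = h/p:

λ = h/p
λ = (6.626 × 10^-34 J·s) / (2.39 × 10^-23 kg·m/s)
λ = 2.77 × 10^-11 m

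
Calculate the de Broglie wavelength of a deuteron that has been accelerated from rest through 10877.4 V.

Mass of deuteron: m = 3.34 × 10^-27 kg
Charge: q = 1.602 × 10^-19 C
1.94 × 10^-13 m

When a particle is accelerated through voltage V, it gains kinetic energy KE = qV.

The de Broglie wavelength is then λ = h/√(2mqV):

λ = h/√(2mqV)
λ = (6.626 × 10^-34 J·s) / √(2 × 3.34 × 10^-27 kg × 1.602 × 10^-19 C × 10877.4 V)
λ = 1.94 × 10^-13 m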